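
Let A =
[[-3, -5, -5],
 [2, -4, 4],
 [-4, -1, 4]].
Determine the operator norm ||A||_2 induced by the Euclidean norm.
||A||_2 ≈ 7.8634 (= sqrt(largest eigenvalue of A^T A))

||A||_2 = sigma_max(A) = sqrt(lambda_max(A^T A)). Form the symmetric matrix M = A^T A =
[[29, 11, 7],
 [11, 42, 5],
 [7, 5, 57]].
Its characteristic polynomial (trace, sum of principal 2x2 minors, determinant of M give the coefficients) is
  p(λ) = det(λ I - M) = λ^3 - 128λ^2 + 5070λ - 60516.
No integer candidate from the rational root theorem (±divisors of 60516) is a root, so the roots are irrational. The cubic discriminant is Δ = 234019440 > 0, so there are three distinct real roots. p(22) = -280 and p(23) = 549 have opposite signs, so a root lies in (22, 23); Newton's method refines it to λ ≈ 22.3218. p(43) = 329 and p(44) = -60 have opposite signs, so a root lies in (43, 44); Newton's method refines it to λ ≈ 43.8448. p(61) = -553 and p(62) = 120 have opposite signs, so a root lies in (61, 62); Newton's method refines it to λ ≈ 61.8334. Check (Vieta): the three roots sum to 128, matching tr M = 128.
So the eigenvalues of A^T A are ≈ 22.3218, 43.8448, 61.8334 (all ≥ 0, as they must be for A^T A). The largest is λ_max ≈ 61.8334, hence ||A||_2 = sqrt(λ_max) ≈ 7.8634.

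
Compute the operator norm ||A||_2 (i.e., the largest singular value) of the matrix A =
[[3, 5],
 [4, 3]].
||A||_2 = sqrt((59 + sqrt(2997))/2) ≈ 7.5414 (= sqrt(largest eigenvalue of A^T A))

||A||_2 = sigma_max(A) = sqrt(lambda_max(A^T A)). Form the symmetric matrix M = A^T A =
[[25, 27],
 [27, 34]].
Its characteristic polynomial (trace, determinant of M give the coefficients) is
  p(λ) = det(λ I - M) = λ^2 - 59λ + 121.
For λ^2 - 59λ + 121 the discriminant is 2997. It is nonnegative but not a perfect square, so the roots are real and irrational: λ = (59 ± sqrt(2997))/2 ≈ 56.8724, 2.1276.
So the eigenvalues of A^T A are ≈ 2.1276, 56.8724 (all ≥ 0, as they must be for A^T A). The largest is λ_max = (59 + sqrt(2997))/2 ≈ 56.8724, hence ||A||_2 = sqrt(λ_max) = sqrt((59 + sqrt(2997))/2) ≈ 7.5414.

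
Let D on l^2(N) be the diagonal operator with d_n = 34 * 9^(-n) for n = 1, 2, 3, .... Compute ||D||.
||D|| = 34/9 (attained at n = 1)

For D diagonal, ||D|| = sup_n |d_n|. The sequence d_n = 34 * 9^(-n) is positive and strictly decreasing (ratio 9^(-1) < 1), so the supremum is d_1 = 34/9. Hence ||D|| = 34/9.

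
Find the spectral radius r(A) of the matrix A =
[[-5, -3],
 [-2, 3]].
r(A) = (2 + sqrt(88))/2 ≈ 5.6904

The eigenvalues of A are the roots of its characteristic polynomial. With M = A (coefficients from the trace and determinant):
  p(λ) = det(λ I - M) = λ^2 + 2λ - 21.
For λ^2 + 2λ - 21 the discriminant is 88. It is nonnegative but not a perfect square, so the roots are real and irrational: λ = (-2 ± sqrt(88))/2 ≈ 3.6904, -5.6904.
Thus the eigenvalues (to 4 decimals) are 3.6904 (modulus 3.6904); -5.6904 (modulus 5.6904). The spectral radius is the largest modulus: r(A) = (2 + sqrt(88))/2 ≈ 5.6904. (Cross-check: r(A) ≤ ||A||_2 ≈ 5.835; equality holds whenever A is normal, though it can also hold for some non-normal A.)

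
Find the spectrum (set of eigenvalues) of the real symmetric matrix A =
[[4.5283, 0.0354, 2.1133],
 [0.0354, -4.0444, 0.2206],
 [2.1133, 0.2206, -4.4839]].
sigma(A) ≈ {-5, -4, 5}

A is real symmetric, so its spectrum consists of real eigenvalues. Expanding the characteristic polynomial of the displayed matrix gives
  det(λ I - A) = p(λ) = λ^3 + (4)λ^2 + (-25)λ + (-100).
Solving p(λ) = 0 yields eigenvalues ≈ -5, -4, 5. (A is shown rounded to 4 decimals, so these recover the underlying integer eigenvalues to within that precision.)
Verification: the trace of A = -4 equals the sum of eigenvalues -4, and det(A) ≈ 100.0000 matches the eigenvalue product 100.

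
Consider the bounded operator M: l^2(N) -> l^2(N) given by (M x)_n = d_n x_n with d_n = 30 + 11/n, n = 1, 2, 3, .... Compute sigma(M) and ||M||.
sigma(M) = {30 + 11/n : n ≥ 1} ∪ {30}; ||M|| = 41

A bounded diagonal operator on l^2 with diagonal entries d_n has spectrum equal to the closure of {d_n : n ≥ 1}: every d_n is an eigenvalue (with eigenvector e_n), so {d_n} ⊂ sigma(M); the spectrum is closed, so its closure is too; and for lambda not in the closure, (M - lambda I) has bounded inverse (the diagonal entries 1/(d_n - lambda) are bounded). For our sequence d_n = 30 + 11/n, n = 1, 2, 3, ...:
  - {d_n} = {30 + 11/n : n ≥ 1}; the only limit point is 30
  - closure = {30 + 11/n : n ≥ 1} ∪ {30}
For the norm: a diagonal operator has ||M|| = sup_n |d_n|. Here d_n = 30 + 11/n is positive and decreasing, so sup_n |d_n| = d_1 = 30 + 11 = 41. So ||M|| = 41.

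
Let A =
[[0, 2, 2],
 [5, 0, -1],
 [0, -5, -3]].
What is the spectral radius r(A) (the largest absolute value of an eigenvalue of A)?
r(A) ≈ 6.0348

The eigenvalues of A are the roots of its characteristic polynomial. With M = A (coefficients from the trace, the sum of principal 2x2 minors, and det A):
  p(λ) = det(λ I - M) = λ^3 + 3λ^2 - 15λ + 20.
No integer candidate from the rational root theorem (±divisors of 20) is a root, so the roots are irrational. The cubic discriminant is Δ = -13635 < 0, so there is one real root and a complex-conjugate pair. p(-7) = -71 and p(-6) = 2 have opposite signs, so a root lies in (-7, -6); Newton's method refines it to λ ≈ -6.0348. Dividing out (λ - (-6.0348)) leaves approximately λ^2 - 3.0348λ + 3.3141. For λ^2 - 3.0348λ + 3.3141 the discriminant is -4.0467. It is negative, so the remaining roots are the complex-conjugate pair λ ≈ 1.5174 ± 1.0058i. Their product equals the constant term, so |λ|^2 ≈ 3.3141 and |λ| ≈ 1.8205.
Thus the eigenvalues (to 4 decimals) are -6.0348 (modulus 6.0348); 1.5174 ± 1.0058i (modulus 1.8205). The spectral radius is the largest modulus: r(A) ≈ 6.0348. (Cross-check: r(A) ≤ ||A||_2 ≈ 6.511; equality holds whenever A is normal, though it can also hold for some non-normal A.)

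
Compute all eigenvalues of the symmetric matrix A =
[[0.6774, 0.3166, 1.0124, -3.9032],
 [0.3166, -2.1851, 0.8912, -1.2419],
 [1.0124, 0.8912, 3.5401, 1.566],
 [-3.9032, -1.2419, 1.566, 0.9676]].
sigma(A) ≈ {-4, -2, 4, 5}

A is real symmetric, so its spectrum consists of real eigenvalues. Expanding the characteristic polynomial of the displayed matrix gives
  det(λ I - A) = p(λ) = λ^4 + (-3)λ^3 + (-26)λ^2 + (48)λ + (160.0038).
Solving p(λ) = 0 yields eigenvalues ≈ -4, -2, 4, 5. (A is shown rounded to 4 decimals, so these recover the underlying integer eigenvalues to within that precision.)
Verification: the trace of A = 3 equals the sum of eigenvalues 3, and det(A) ≈ 160.0038 matches the eigenvalue product 160.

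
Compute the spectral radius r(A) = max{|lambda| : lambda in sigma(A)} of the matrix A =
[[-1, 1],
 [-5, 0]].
r(A) = sqrt(5) ≈ 2.2361

The eigenvalues of A are the roots of its characteristic polynomial. With M = A (coefficients from the trace and determinant):
  p(λ) = det(λ I - M) = λ^2 + λ + 5.
For λ^2 + λ + 5 the discriminant is -19. It is negative, so the roots are the complex-conjugate pair λ = -1/2 ± (sqrt(19)/2) i ≈ -0.5 ± 2.1794i. For a conjugate pair the product of the roots equals the constant term, so |λ|^2 = 5 and |λ| = sqrt(5) ≈ 2.2361.
Thus the eigenvalues (to 4 decimals) are -0.5 ± 2.1794i (modulus 2.2361). The spectral radius is the largest modulus: r(A) = sqrt(5) ≈ 2.2361. (Cross-check: r(A) ≤ ||A||_2 ≈ 5.1029; equality holds whenever A is normal, though it can also hold for some non-normal A.)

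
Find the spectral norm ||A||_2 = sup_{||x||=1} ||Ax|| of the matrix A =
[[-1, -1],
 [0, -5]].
||A||_2 = sqrt((27 + sqrt(629))/2) ≈ 5.1029 (= sqrt(largest eigenvalue of A^T A))

||A||_2 = sigma_max(A) = sqrt(lambda_max(A^T A)). Form the symmetric matrix M = A^T A =
[[1, 1],
 [1, 26]].
Its characteristic polynomial (trace, determinant of M give the coefficients) is
  p(λ) = det(λ I - M) = λ^2 - 27λ + 25.
For λ^2 - 27λ + 25 the discriminant is 629. It is nonnegative but not a perfect square, so the roots are real and irrational: λ = (27 ± sqrt(629))/2 ≈ 26.0399, 0.9601.
So the eigenvalues of A^T A are ≈ 0.9601, 26.0399 (all ≥ 0, as they must be for A^T A). The largest is λ_max = (27 + sqrt(629))/2 ≈ 26.0399, hence ||A||_2 = sqrt(λ_max) = sqrt((27 + sqrt(629))/2) ≈ 5.1029.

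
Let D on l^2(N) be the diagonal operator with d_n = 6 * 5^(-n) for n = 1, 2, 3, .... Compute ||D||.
||D|| = 6/5 (attained at n = 1)

For D diagonal, ||D|| = sup_n |d_n|. The sequence d_n = 6 * 5^(-n) is positive and strictly decreasing (ratio 5^(-1) < 1), so the supremum is d_1 = 6/5. Hence ||D|| = 6/5.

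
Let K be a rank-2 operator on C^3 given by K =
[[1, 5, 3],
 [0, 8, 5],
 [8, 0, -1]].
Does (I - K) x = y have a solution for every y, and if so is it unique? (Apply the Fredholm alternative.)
(I - K) is invertible (det(I - K) = -32 ≠ 0), so for every y in C^3 the equation (I - K) x = y has a unique solution.

K has rank 2 and factors as K = U V^T = u1 v1^T + u2 v2^T with u1 = (1, 1, 3), v1 = (2, 2, 1), u2 = (1, 2, -2), v2 = (-1, 3, 2) (multiplying out reproduces the displayed K). The nonzero eigenvalues of U V^T coincide with those of the 2 x 2 matrix G = V^T U = [[v1·u1, v1·u2], [v2·u1, v2·u2]] = [[7, 4], [8, 1]], and by the Sylvester determinant identity det(I_3 - U V^T) = det(I_2 - V^T U) = det([[-6, -4], [-8, 0]]) = (-6)(0) - (-4)(-8) = -32. (Direct check: I - K =
[[0, -5, -3],
 [0, -7, -5],
 [-8, 0, 2]]
has determinant -32.) The finite-dimensional Fredholm alternative says: either (I - K) is invertible, or ker(I - K) ≠ {0} and then range(I - K) = ker((I - K)^*)^⊥, with dim ker(I - K) = dim ker((I - K)^*). Since det(I - K) ≠ 0, 1 is not an eigenvalue of K and ker(I - K) = {0}, so we are in the first case: for every y there is a unique x = (I - K)^(-1) y. (Explicitly, by the Woodbury identity, (I - U V^T)^(-1) = I + U (I_2 - G)^(-1) V^T.)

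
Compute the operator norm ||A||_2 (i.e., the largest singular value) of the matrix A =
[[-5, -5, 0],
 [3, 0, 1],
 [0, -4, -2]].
||A||_2 ≈ 7.9898 (= sqrt(largest eigenvalue of A^T A))

||A||_2 = sigma_max(A) = sqrt(lambda_max(A^T A)). Form the symmetric matrix M = A^T A =
[[34, 25, 3],
 [25, 41, 8],
 [3, 8, 5]].
Its characteristic polynomial (trace, sum of principal 2x2 minors, determinant of M give the coefficients) is
  p(λ) = det(λ I - M) = λ^3 - 80λ^2 + 1071λ - 2500.
No integer candidate from the rational root theorem (±divisors of 2500) is a root, so the roots are irrational. The cubic discriminant is Δ = 993988756 > 0, so there are three distinct real roots. p(2) = -670 and p(3) = 20 have opposite signs, so a root lies in (2, 3); Newton's method refines it to λ ≈ 2.9678. p(13) = 100 and p(14) = -442 have opposite signs, so a root lies in (13, 14); Newton's method refines it to λ ≈ 13.1961. p(63) = -2500 and p(64) = 508 have opposite signs, so a root lies in (63, 64); Newton's method refines it to λ ≈ 63.8362. Check (Vieta): the three roots sum to 80, matching tr M = 80.
So the eigenvalues of A^T A are ≈ 2.9678, 13.1961, 63.8362 (all ≥ 0, as they must be for A^T A). The largest is λ_max ≈ 63.8362, hence ||A||_2 = sqrt(λ_max) ≈ 7.9898.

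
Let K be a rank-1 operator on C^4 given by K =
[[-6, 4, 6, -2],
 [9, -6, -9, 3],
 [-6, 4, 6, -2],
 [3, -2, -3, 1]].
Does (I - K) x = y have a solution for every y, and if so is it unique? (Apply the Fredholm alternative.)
(I - K) is invertible (det(I - K) = 6 ≠ 0), so for every y in C^4 the equation (I - K) x = y has a unique solution.

K has rank 1, so it is an outer product K = u v^T: every row of K is a multiple of one row vector. Reading off the entries, u = (2, -3, 2, -1) and v = (-3, 2, 3, -1) (row i of K equals u_i·v^T). A rank-one matrix u v^T satisfies K u = u (v·u) and kills the (3)-dimensional subspace v^⊥, so its characteristic polynomial is lambda^3 (lambda - v·u) with v·u = tr K = -5. Hence the eigenvalues of I - K are 1 (multiplicity 3) and 1 - (-5) = 6, so det(I - K) = 6. (Direct check: I - K =
[[7, -4, -6, 2],
 [-9, 7, 9, -3],
 [6, -4, -5, 2],
 [-3, 2, 3, 0]]
has determinant 6.) The finite-dimensional Fredholm alternative says: either (I - K) is invertible, or ker(I - K) ≠ {0} and then range(I - K) = ker((I - K)^*)^⊥, with dim ker(I - K) = dim ker((I - K)^*). Since det(I - K) ≠ 0, 1 is not an eigenvalue of K and ker(I - K) = {0}, so we are in the first case: for every y there is a unique x = (I - K)^(-1) y. Explicitly, by the Sherman–Morrison formula, (I - u v^T)^(-1) = I + u v^T/(1 - v·u), i.e. (I - K)^(-1) = I + K/(6).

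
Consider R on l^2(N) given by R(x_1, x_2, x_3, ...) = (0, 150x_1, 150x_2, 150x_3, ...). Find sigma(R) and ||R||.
sigma(R) = closed disk {z in C : |z| ≤ 150}; ||R|| = 150

Note R = 150·U where U is the unit right shift (U x)_k = x_{k-1} (with x_0 := 0); so ||R|| = 150||U|| and sigma(R) = 150·sigma(U). ||R x||^2 = sum_{k≥1} |150x_k|^2 = 22500||x||^2, so ||R|| = 150 and sigma(R) ⊂ {|z| ≤ 150}. For any |lambda| < 150, the equation (R - lambda I) x = 0 forces x_1 = 0, then 150x_k = lambda x_{k+1} ⇒ x = 0, so R has no eigenvalues. But (R - lambda I) is not surjective for |lambda| < 150: solving (R - lambda I) x = e_1 would require x_n proportional to (lambda/150)^(-n), which is not in l^2. So every |lambda| < 150 lies in the residual spectrum. The boundary |lambda| = 150 is in the approximate point spectrum (the spectrum is closed). Hence sigma(R) is the closed disk of radius 150.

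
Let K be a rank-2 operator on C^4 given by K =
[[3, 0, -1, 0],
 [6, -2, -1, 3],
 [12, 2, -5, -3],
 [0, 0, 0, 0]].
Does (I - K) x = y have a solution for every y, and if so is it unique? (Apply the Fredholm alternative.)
(I - K) is invertible (det(I - K) = 8 ≠ 0), so for every y in C^4 the equation (I - K) x = y has a unique solution.

K has rank 2 and factors as K = U V^T = u1 v1^T + u2 v2^T with u1 = (-1, -3, -3, 0), v1 = (-3, 0, 1, 0), u2 = (0, -1, 1, 0), v2 = (3, 2, -2, -3) (multiplying out reproduces the displayed K). The nonzero eigenvalues of U V^T coincide with those of the 2 x 2 matrix G = V^T U = [[v1·u1, v1·u2], [v2·u1, v2·u2]] = [[0, 1], [-3, -4]], and by the Sylvester determinant identity det(I_4 - U V^T) = det(I_2 - V^T U) = det([[1, -1], [3, 5]]) = (1)(5) - (-1)(3) = 8. (Direct check: I - K =
[[-2, 0, 1, 0],
 [-6, 3, 1, -3],
 [-12, -2, 6, 3],
 [0, 0, 0, 1]]
has determinant 8.) The finite-dimensional Fredholm alternative says: either (I - K) is invertible, or ker(I - K) ≠ {0} and then range(I - K) = ker((I - K)^*)^⊥, with dim ker(I - K) = dim ker((I - K)^*). Since det(I - K) ≠ 0, 1 is not an eigenvalue of K and ker(I - K) = {0}, so we are in the first case: for every y there is a unique x = (I - K)^(-1) y. (Explicitly, by the Woodbury identity, (I - U V^T)^(-1) = I + U (I_2 - G)^(-1) V^T.)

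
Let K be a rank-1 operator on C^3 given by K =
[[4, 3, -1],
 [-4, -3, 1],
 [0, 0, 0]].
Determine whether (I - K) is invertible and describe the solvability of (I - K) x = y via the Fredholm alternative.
(I - K) is singular (det(I - K) = 0, i.e. 1 ∈ sigma(K)). (I - K) x = y is solvable iff y ⊥ ker((I - K)^*) = span{(4, 3, -1)}, i.e. iff 4y_1 + 3y_2 - y_3 = 0. When solvable, the solutions are x = y + c·(1, -1, 0), c arbitrary (ker(I - K) = span{(1, -1, 0)}, dimension 1).

K has rank 1, so it is an outer product K = u v^T: every row of K is a multiple of one row vector. Reading off the entries, u = (1, -1, 0) and v = (4, 3, -1) (row i of K equals u_i·v^T). A rank-one matrix u v^T satisfies K u = u (v·u) and kills the (2)-dimensional subspace v^⊥, so its characteristic polynomial is lambda^2 (lambda - v·u) with v·u = tr K = 1. Hence the eigenvalues of I - K are 1 (multiplicity 2) and 1 - (1) = 0, so det(I - K) = 0. (Direct check: I - K =
[[-3, -3, 1],
 [4, 4, -1],
 [0, 0, 1]]
has determinant 0.) So 1 is an eigenvalue of K and (I - K) is not invertible. The finite-dimensional Fredholm alternative says: either (I - K) is invertible, or ker(I - K) ≠ {0} and then range(I - K) = ker((I - K)^*)^⊥, with dim ker(I - K) = dim ker((I - K)^*). We are in the second case, so we need both kernels. Kernel of I - K: (I - K) u = u - u (v·u) = u - u = 0, so ker(I - K) = span{u} = span{(1, -1, 0)} (it is exactly 1-dimensional because rank(I - K) = 2). Kernel of the adjoint: K is real, so (I - K)^* = I - K^T = I - v u^T, and (I - v u^T) v = v - v (u·v) = 0; hence ker((I - K)^*) = span{v} = span{(4, 3, -1)}. Therefore (I - K) x = y is solvable iff <y, v> = 0, i.e. iff 4y_1 + 3y_2 - y_3 = 0. When this holds, K y = u (v·y) = 0, so (I - K) y = y and x = y is a particular solution; the full solution set is the line x = y + c·u = y + c·(1, -1, 0), c ∈ C.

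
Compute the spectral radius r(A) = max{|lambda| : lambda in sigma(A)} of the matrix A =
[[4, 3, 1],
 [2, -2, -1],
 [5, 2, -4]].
r(A) ≈ 5.1779

The eigenvalues of A are the roots of its characteristic polynomial. With M = A (coefficients from the trace, the sum of principal 2x2 minors, and det A):
  p(λ) = det(λ I - M) = λ^3 + 2λ^2 - 25λ - 63.
No integer candidate from the rational root theorem (±divisors of 63) is a root, so the roots are irrational. The cubic discriminant is Δ = 16553 > 0, so there are three distinct real roots. p(-5) = -13 and p(-4) = 5 have opposite signs, so a root lies in (-5, -4); Newton's method refines it to λ ≈ -4.4338. p(-3) = 3 and p(-2) = -13 have opposite signs, so a root lies in (-3, -2); Newton's method refines it to λ ≈ -2.7441. p(5) = -13 and p(6) = 75 have opposite signs, so a root lies in (5, 6); Newton's method refines it to λ ≈ 5.1779. Check (Vieta): the three roots sum to -2, matching tr M = -2.
Thus the eigenvalues (to 4 decimals) are -4.4338 (modulus 4.4338); -2.7441 (modulus 2.7441); 5.1779 (modulus 5.1779). The spectral radius is the largest modulus: r(A) ≈ 5.1779. (Cross-check: r(A) ≤ ||A||_2 ≈ 7.8103; equality holds whenever A is normal, though it can also hold for some non-normal A.)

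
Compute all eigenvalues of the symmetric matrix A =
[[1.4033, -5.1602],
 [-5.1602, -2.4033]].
sigma(A) ≈ {-6, 5}

A is real symmetric, so its spectrum consists of real eigenvalues. Expanding the characteristic polynomial of the displayed matrix gives
  det(λ I - A) = p(λ) = λ^2 + (1)λ + (-30).
Solving p(λ) = 0 yields eigenvalues ≈ -6, 5. (A is shown rounded to 4 decimals, so these recover the underlying integer eigenvalues to within that precision.)
Verification: the trace of A = -1 equals the sum of eigenvalues -1, and det(A) ≈ -30.0002 matches the eigenvalue product -30.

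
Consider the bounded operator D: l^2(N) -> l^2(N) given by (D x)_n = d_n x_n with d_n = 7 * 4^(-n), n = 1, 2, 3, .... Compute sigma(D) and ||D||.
sigma(D) = {7 * 4^(-n) : n ≥ 1} ∪ {0}; ||D|| = 7/4

A bounded diagonal operator on l^2 with diagonal entries d_n has spectrum equal to the closure of {d_n : n ≥ 1}: every d_n is an eigenvalue (with eigenvector e_n), so {d_n} ⊂ sigma(D); the spectrum is closed, so its closure is too; and for lambda not in the closure, (D - lambda I) has bounded inverse (the diagonal entries 1/(d_n - lambda) are bounded). For our sequence d_n = 7 * 4^(-n), n = 1, 2, 3, ...:
  - {d_n} = {7 * 4^(-n) : n ≥ 1}; the only limit point is 0
  - closure = {7 * 4^(-n) : n ≥ 1} ∪ {0}
For the norm: a diagonal operator has ||D|| = sup_n |d_n|. Here d_n = 7 * 4^(-n) is positive and decreasing, so sup_n |d_n| = d_1 = 7/4. So ||D|| = 7/4.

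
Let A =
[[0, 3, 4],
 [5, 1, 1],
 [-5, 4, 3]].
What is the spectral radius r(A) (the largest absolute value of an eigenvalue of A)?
r(A) ≈ 4.8669

The eigenvalues of A are the roots of its characteristic polynomial. With M = A (coefficients from the trace, the sum of principal 2x2 minors, and det A):
  p(λ) = det(λ I - M) = λ^3 - 4λ^2 + 4λ - 40.
No integer candidate from the rational root theorem (±divisors of 40) is a root, so the roots are irrational. The cubic discriminant is Δ = -41920 < 0, so there is one real root and a complex-conjugate pair. p(4) = -24 and p(5) = 5 have opposite signs, so a root lies in (4, 5); Newton's method refines it to λ ≈ 4.8669. Dividing out (λ - (4.8669)) leaves approximately λ^2 + 0.8669λ + 8.2189. For λ^2 + 0.8669λ + 8.2189 the discriminant is -32.124. It is negative, so the remaining roots are the complex-conjugate pair λ ≈ -0.4334 ± 2.8339i. Their product equals the constant term, so |λ|^2 ≈ 8.2189 and |λ| ≈ 2.8669.
Thus the eigenvalues (to 4 decimals) are 4.8669 (modulus 4.8669); -0.4334 ± 2.8339i (modulus 2.8669). The spectral radius is the largest modulus: r(A) ≈ 4.8669. (Cross-check: r(A) ≤ ||A||_2 ≈ 8.2629; equality holds whenever A is normal, though it can also hold for some non-normal A.)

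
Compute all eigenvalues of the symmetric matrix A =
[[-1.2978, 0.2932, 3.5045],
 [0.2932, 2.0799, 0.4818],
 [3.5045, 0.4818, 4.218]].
sigma(A) ≈ {-3, 2, 6}

A is real symmetric, so its spectrum consists of real eigenvalues. Expanding the characteristic polynomial of the displayed matrix gives
  det(λ I - A) = p(λ) = λ^3 + (-5)λ^2 + (-12)λ + (36.0012).
Solving p(λ) = 0 yields eigenvalues ≈ -3, 2, 6. (A is shown rounded to 4 decimals, so these recover the underlying integer eigenvalues to within that precision.)
Verification: the trace of A = 5 equals the sum of eigenvalues 5, and det(A) ≈ -36.0012 matches the eigenvalue product -36.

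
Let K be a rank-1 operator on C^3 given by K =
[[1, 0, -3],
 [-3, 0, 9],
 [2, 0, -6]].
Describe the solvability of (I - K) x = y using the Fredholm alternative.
(I - K) is invertible (det(I - K) = 6 ≠ 0), so for every y in C^3 the equation (I - K) x = y has a unique solution.

K has rank 1, so it is an outer product K = u v^T: every row of K is a multiple of one row vector. Reading off the entries, u = (1, -3, 2) and v = (1, 0, -3) (row i of K equals u_i·v^T). A rank-one matrix u v^T satisfies K u = u (v·u) and kills the (2)-dimensional subspace v^⊥, so its characteristic polynomial is lambda^2 (lambda - v·u) with v·u = tr K = -5. Hence the eigenvalues of I - K are 1 (multiplicity 2) and 1 - (-5) = 6, so det(I - K) = 6. (Direct check: I - K =
[[0, 0, 3],
 [3, 1, -9],
 [-2, 0, 7]]
has determinant 6.) The finite-dimensional Fredholm alternative says: either (I - K) is invertible, or ker(I - K) ≠ {0} and then range(I - K) = ker((I - K)^*)^⊥, with dim ker(I - K) = dim ker((I - K)^*). Since det(I - K) ≠ 0, 1 is not an eigenvalue of K and ker(I - K) = {0}, so we are in the first case: for every y there is a unique x = (I - K)^(-1) y. Explicitly, by the Sherman–Morrison formula, (I - u v^T)^(-1) = I + u v^T/(1 - v·u), i.e. (I - K)^(-1) = I + K/(6).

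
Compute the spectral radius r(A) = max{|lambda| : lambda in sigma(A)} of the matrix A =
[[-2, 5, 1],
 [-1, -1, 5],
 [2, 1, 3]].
r(A) ≈ 5.0301

The eigenvalues of A are the roots of its characteristic polynomial. With M = A (coefficients from the trace, the sum of principal 2x2 minors, and det A):
  p(λ) = det(λ I - M) = λ^3 - 9λ - 82.
No integer candidate from the rational root theorem (±divisors of 82) is a root, so the roots are irrational. The cubic discriminant is Δ = -178632 < 0, so there is one real root and a complex-conjugate pair. p(5) = -2 and p(6) = 80 have opposite signs, so a root lies in (5, 6); Newton's method refines it to λ ≈ 5.0301. Dividing out (λ - (5.0301)) leaves approximately λ^2 + 5.0301λ + 16.3019. For λ^2 + 5.0301λ + 16.3019 the discriminant is -39.9056. It is negative, so the remaining roots are the complex-conjugate pair λ ≈ -2.515 ± 3.1585i. Their product equals the constant term, so |λ|^2 ≈ 16.3019 and |λ| ≈ 4.0376.
Thus the eigenvalues (to 4 decimals) are 5.0301 (modulus 5.0301); -2.515 ± 3.1585i (modulus 4.0376). The spectral radius is the largest modulus: r(A) ≈ 5.0301. (Cross-check: r(A) ≤ ||A||_2 ≈ 6.0352; equality holds whenever A is normal, though it can also hold for some non-normal A.)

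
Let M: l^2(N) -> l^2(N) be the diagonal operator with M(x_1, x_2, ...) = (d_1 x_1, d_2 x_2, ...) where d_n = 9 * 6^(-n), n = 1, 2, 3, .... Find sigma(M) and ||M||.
sigma(M) = {9 * 6^(-n) : n ≥ 1} ∪ {0}; ||M|| = 3/2

A bounded diagonal operator on l^2 with diagonal entries d_n has spectrum equal to the closure of {d_n : n ≥ 1}: every d_n is an eigenvalue (with eigenvector e_n), so {d_n} ⊂ sigma(M); the spectrum is closed, so its closure is too; and for lambda not in the closure, (M - lambda I) has bounded inverse (the diagonal entries 1/(d_n - lambda) are bounded). For our sequence d_n = 9 * 6^(-n), n = 1, 2, 3, ...:
  - {d_n} = {9 * 6^(-n) : n ≥ 1}; the only limit point is 0
  - closure = {9 * 6^(-n) : n ≥ 1} ∪ {0}
For the norm: a diagonal operator has ||M|| = sup_n |d_n|. Here d_n = 9 * 6^(-n) is positive and decreasing, so sup_n |d_n| = d_1 = 9/6 = 3/2. So ||M|| = 3/2.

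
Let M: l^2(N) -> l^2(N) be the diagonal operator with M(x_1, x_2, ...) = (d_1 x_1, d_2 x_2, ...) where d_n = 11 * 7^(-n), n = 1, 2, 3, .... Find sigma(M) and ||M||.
sigma(M) = {11 * 7^(-n) : n ≥ 1} ∪ {0}; ||M|| = 11/7

A bounded diagonal operator on l^2 with diagonal entries d_n has spectrum equal to the closure of {d_n : n ≥ 1}: every d_n is an eigenvalue (with eigenvector e_n), so {d_n} ⊂ sigma(M); the spectrum is closed, so its closure is too; and for lambda not in the closure, (M - lambda I) has bounded inverse (the diagonal entries 1/(d_n - lambda) are bounded). For our sequence d_n = 11 * 7^(-n), n = 1, 2, 3, ...:
  - {d_n} = {11 * 7^(-n) : n ≥ 1}; the only limit point is 0
  - closure = {11 * 7^(-n) : n ≥ 1} ∪ {0}
For the norm: a diagonal operator has ||M|| = sup_n |d_n|. Here d_n = 11 * 7^(-n) is positive and decreasing, so sup_n |d_n| = d_1 = 11/7. So ||M|| = 11/7.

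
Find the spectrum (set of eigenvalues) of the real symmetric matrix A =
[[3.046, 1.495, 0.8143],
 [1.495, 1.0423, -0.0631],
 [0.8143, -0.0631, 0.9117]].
sigma(A) ≈ {0, 1, 4}

A is real symmetric, so its spectrum consists of real eigenvalues. Expanding the characteristic polynomial of the displayed matrix gives
  det(λ I - A) = p(λ) = λ^3 + (-5)λ^2 + (4)λ + (0).
Solving p(λ) = 0 yields eigenvalues ≈ 0, 1, 4. (A is shown rounded to 4 decimals, so these recover the underlying integer eigenvalues to within that precision.)
Verification: the trace of A = 5 equals the sum of eigenvalues 5, and det(A) ≈ -0.0001 matches the eigenvalue product 0.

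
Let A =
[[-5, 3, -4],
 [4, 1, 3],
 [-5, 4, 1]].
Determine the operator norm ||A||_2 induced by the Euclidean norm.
||A||_2 ≈ 9.6523 (= sqrt(largest eigenvalue of A^T A))

||A||_2 = sigma_max(A) = sqrt(lambda_max(A^T A)). Form the symmetric matrix M = A^T A =
[[66, -31, 27],
 [-31, 26, -5],
 [27, -5, 26]].
Its characteristic polynomial (trace, sum of principal 2x2 minors, determinant of M give the coefficients) is
  p(λ) = det(λ I - M) = λ^3 - 118λ^2 + 2393λ - 7396.
No integer candidate from the rational root theorem (±divisors of 7396) is a root, so the roots are irrational. The cubic discriminant is Δ = 12429011200 > 0, so there are three distinct real roots. p(3) = -1252 and p(4) = 352 have opposite signs, so a root lies in (3, 4); Newton's method refines it to λ ≈ 3.7687. p(21) = 80 and p(22) = -1214 have opposite signs, so a root lies in (21, 22); Newton's method refines it to λ ≈ 21.0643. p(93) = -1072 and p(94) = 5482 have opposite signs, so a root lies in (93, 94); Newton's method refines it to λ ≈ 93.167. Check (Vieta): the three roots sum to 118, matching tr M = 118.
So the eigenvalues of A^T A are ≈ 3.7687, 21.0643, 93.167 (all ≥ 0, as they must be for A^T A). The largest is λ_max ≈ 93.167, hence ||A||_2 = sqrt(λ_max) ≈ 9.6523.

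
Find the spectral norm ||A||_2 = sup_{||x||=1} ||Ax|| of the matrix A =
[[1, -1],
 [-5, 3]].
||A||_2 = sqrt((36 + sqrt(1280))/2) ≈ 5.9907 (= sqrt(largest eigenvalue of A^T A))

||A||_2 = sigma_max(A) = sqrt(lambda_max(A^T A)). Form the symmetric matrix M = A^T A =
[[26, -16],
 [-16, 10]].
Its characteristic polynomial (trace, determinant of M give the coefficients) is
  p(λ) = det(λ I - M) = λ^2 - 36λ + 4.
For λ^2 - 36λ + 4 the discriminant is 1280. It is nonnegative but not a perfect square, so the roots are real and irrational: λ = (36 ± sqrt(1280))/2 ≈ 35.8885, 0.1115.
So the eigenvalues of A^T A are ≈ 0.1115, 35.8885 (all ≥ 0, as they must be for A^T A). The largest is λ_max = (36 + sqrt(1280))/2 ≈ 35.8885, hence ||A||_2 = sqrt(λ_max) = sqrt((36 + sqrt(1280))/2) ≈ 5.9907.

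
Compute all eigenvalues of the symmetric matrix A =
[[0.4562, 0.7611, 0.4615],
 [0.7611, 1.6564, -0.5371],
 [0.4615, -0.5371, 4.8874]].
sigma(A) ≈ {0, 2, 5}

A is real symmetric, so its spectrum consists of real eigenvalues. Expanding the characteristic polynomial of the displayed matrix gives
  det(λ I - A) = p(λ) = λ^3 + (-7)λ^2 + (10)λ + (0).
Solving p(λ) = 0 yields eigenvalues ≈ 0, 2, 5. (A is shown rounded to 4 decimals, so these recover the underlying integer eigenvalues to within that precision.)
Verification: the trace of A = 7 equals the sum of eigenvalues 7, and det(A) ≈ 0.0003 matches the eigenvalue product 0.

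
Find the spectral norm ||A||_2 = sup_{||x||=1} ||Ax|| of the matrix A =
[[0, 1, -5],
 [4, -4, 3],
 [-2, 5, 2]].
||A||_2 ≈ 7.962 (= sqrt(largest eigenvalue of A^T A))

||A||_2 = sigma_max(A) = sqrt(lambda_max(A^T A)). Form the symmetric matrix M = A^T A =
[[20, -26, 8],
 [-26, 42, -7],
 [8, -7, 38]].
Its characteristic polynomial (trace, sum of principal 2x2 minors, determinant of M give the coefficients) is
  p(λ) = det(λ I - M) = λ^3 - 100λ^2 + 2407λ - 5476.
No integer candidate from the rational root theorem (±divisors of 5476) is a root, so the roots are irrational. The cubic discriminant is Δ = 3166917476 > 0, so there are three distinct real roots. p(2) = -1054 and p(3) = 872 have opposite signs, so a root lies in (2, 3); Newton's method refines it to λ ≈ 2.5353. p(34) = 66 and p(35) = -856 have opposite signs, so a root lies in (34, 35); Newton's method refines it to λ ≈ 34.0714. p(63) = -688 and p(64) = 1116 have opposite signs, so a root lies in (63, 64); Newton's method refines it to λ ≈ 63.3933. Check (Vieta): the three roots sum to 100, matching tr M = 100.
So the eigenvalues of A^T A are ≈ 2.5353, 34.0714, 63.3933 (all ≥ 0, as they must be for A^T A). The largest is λ_max ≈ 63.3933, hence ||A||_2 = sqrt(λ_max) ≈ 7.962.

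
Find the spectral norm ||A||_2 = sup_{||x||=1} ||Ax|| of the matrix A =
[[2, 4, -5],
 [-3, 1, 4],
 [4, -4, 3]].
||A||_2 ≈ 8.4154 (= sqrt(largest eigenvalue of A^T A))

||A||_2 = sigma_max(A) = sqrt(lambda_max(A^T A)). Form the symmetric matrix M = A^T A =
[[29, -11, -10],
 [-11, 33, -28],
 [-10, -28, 50]].
Its characteristic polynomial (trace, sum of principal 2x2 minors, determinant of M give the coefficients) is
  p(λ) = det(λ I - M) = λ^3 - 112λ^2 + 3052λ - 9604.
No integer candidate from the rational root theorem (±divisors of 9604) is a root, so the roots are irrational. The cubic discriminant is Δ = 5759430992 > 0, so there are three distinct real roots. p(3) = -1429 and p(4) = 876 have opposite signs, so a root lies in (3, 4); Newton's method refines it to λ ≈ 3.6095. p(37) = 645 and p(38) = -484 have opposite signs, so a root lies in (37, 38); Newton's method refines it to λ ≈ 37.5712. p(70) = -1764 and p(71) = 407 have opposite signs, so a root lies in (70, 71); Newton's method refines it to λ ≈ 70.8193. Check (Vieta): the three roots sum to 112, matching tr M = 112.
So the eigenvalues of A^T A are ≈ 3.6095, 37.5712, 70.8193 (all ≥ 0, as they must be for A^T A). The largest is λ_max ≈ 70.8193, hence ||A||_2 = sqrt(λ_max) ≈ 8.4154.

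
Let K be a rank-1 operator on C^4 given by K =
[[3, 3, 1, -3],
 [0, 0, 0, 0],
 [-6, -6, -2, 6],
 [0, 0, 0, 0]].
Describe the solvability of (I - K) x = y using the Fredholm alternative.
(I - K) is singular (det(I - K) = 0, i.e. 1 ∈ sigma(K)). (I - K) x = y is solvable iff y ⊥ ker((I - K)^*) = span{(3, 3, 1, -3)}, i.e. iff 3y_1 + 3y_2 + y_3 - 3y_4 = 0. When solvable, the solutions are x = y + c·(1, 0, -2, 0), c arbitrary (ker(I - K) = span{(1, 0, -2, 0)}, dimension 1).

K has rank 1, so it is an outer product K = u v^T: every row of K is a multiple of one row vector. Reading off the entries, u = (1, 0, -2, 0) and v = (3, 3, 1, -3) (row i of K equals u_i·v^T). A rank-one matrix u v^T satisfies K u = u (v·u) and kills the (3)-dimensional subspace v^⊥, so its characteristic polynomial is lambda^3 (lambda - v·u) with v·u = tr K = 1. Hence the eigenvalues of I - K are 1 (multiplicity 3) and 1 - (1) = 0, so det(I - K) = 0. (Direct check: I - K =
[[-2, -3, -1, 3],
 [0, 1, 0, 0],
 [6, 6, 3, -6],
 [0, 0, 0, 1]]
has determinant 0.) So 1 is an eigenvalue of K and (I - K) is not invertible. The finite-dimensional Fredholm alternative says: either (I - K) is invertible, or ker(I - K) ≠ {0} and then range(I - K) = ker((I - K)^*)^⊥, with dim ker(I - K) = dim ker((I - K)^*). We are in the second case, so we need both kernels. Kernel of I - K: (I - K) u = u - u (v·u) = u - u = 0, so ker(I - K) = span{u} = span{(1, 0, -2, 0)} (it is exactly 1-dimensional because rank(I - K) = 3). Kernel of the adjoint: K is real, so (I - K)^* = I - K^T = I - v u^T, and (I - v u^T) v = v - v (u·v) = 0; hence ker((I - K)^*) = span{v} = span{(3, 3, 1, -3)}. Therefore (I - K) x = y is solvable iff <y, v> = 0, i.e. iff 3y_1 + 3y_2 + y_3 - 3y_4 = 0. When this holds, K y = u (v·y) = 0, so (I - K) y = y and x = y is a particular solution; the full solution set is the line x = y + c·u = y + c·(1, 0, -2, 0), c ∈ C.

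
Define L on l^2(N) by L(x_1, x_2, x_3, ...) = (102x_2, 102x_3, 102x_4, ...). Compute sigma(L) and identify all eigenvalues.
sigma(L) = closed disk {z in C : |z| ≤ 102}; sigma_p(L) = open disk {z in C : |z| < 102}

Note L = 102·V where V is the unit left shift (V x)_k = x_{k+1}; so sigma(L) = 102·sigma(V) and ||L|| = 102||V||. ||L x||^2 = 10404sum_{k≥2} |x_k|^2 ≤ 10404||x||^2, with equality on {x : x_1 = 0}, so ||L|| = 102. For any lambda with |lambda| < 102, set r = lambda/102 (|r| < 1); the vector x = (1, r, r^2, ...) is in l^2 and satisfies L x = 102(r, r^2, ...) = lambda x, so lambda is an eigenvalue. On the boundary |lambda| = 102 the geometric series diverges, so no l^2 eigenvector exists, but these lambda lie in the approximate point spectrum. Hence sigma(L) is the closed disk of radius 102 and sigma_p(L) is the open disk.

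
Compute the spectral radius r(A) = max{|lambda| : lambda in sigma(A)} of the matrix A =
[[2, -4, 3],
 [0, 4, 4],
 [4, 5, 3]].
r(A) ≈ 7.5484

The eigenvalues of A are the roots of its characteristic polynomial. With M = A (coefficients from the trace, the sum of principal 2x2 minors, and det A):
  p(λ) = det(λ I - M) = λ^3 - 9λ^2 - 6λ + 128.
No integer candidate from the rational root theorem (±divisors of 128) is a root, so the roots are irrational. The cubic discriminant is Δ = 59076 > 0, so there are three distinct real roots. p(-4) = -56 and p(-3) = 38 have opposite signs, so a root lies in (-4, -3); Newton's method refines it to λ ≈ -3.4556. p(4) = 24 and p(5) = -2 have opposite signs, so a root lies in (4, 5); Newton's method refines it to λ ≈ 4.9072. p(7) = -12 and p(8) = 16 have opposite signs, so a root lies in (7, 8); Newton's method refines it to λ ≈ 7.5484. Check (Vieta): the three roots sum to 9, matching tr M = 9.
Thus the eigenvalues (to 4 decimals) are -3.4556 (modulus 3.4556); 4.9072 (modulus 4.9072); 7.5484 (modulus 7.5484). The spectral radius is the largest modulus: r(A) ≈ 7.5484. (Cross-check: r(A) ≤ ||A||_2 ≈ 8.6456; equality holds whenever A is normal, though it can also hold for some non-normal A.)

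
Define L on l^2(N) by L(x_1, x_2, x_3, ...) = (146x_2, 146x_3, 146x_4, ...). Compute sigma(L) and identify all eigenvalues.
sigma(L) = closed disk {z in C : |z| ≤ 146}; sigma_p(L) = open disk {z in C : |z| < 146}

Note L = 146·V where V is the unit left shift (V x)_k = x_{k+1}; so sigma(L) = 146·sigma(V) and ||L|| = 146||V||. ||L x||^2 = 21316sum_{k≥2} |x_k|^2 ≤ 21316||x||^2, with equality on {x : x_1 = 0}, so ||L|| = 146. For any lambda with |lambda| < 146, set r = lambda/146 (|r| < 1); the vector x = (1, r, r^2, ...) is in l^2 and satisfies L x = 146(r, r^2, ...) = lambda x, so lambda is an eigenvalue. On the boundary |lambda| = 146 the geometric series diverges, so no l^2 eigenvector exists, but these lambda lie in the approximate point spectrum. Hence sigma(L) is the closed disk of radius 146 and sigma_p(L) is the open disk.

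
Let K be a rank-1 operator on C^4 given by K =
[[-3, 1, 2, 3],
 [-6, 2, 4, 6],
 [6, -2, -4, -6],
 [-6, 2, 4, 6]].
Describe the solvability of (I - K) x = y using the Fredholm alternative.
(I - K) is singular (det(I - K) = 0, i.e. 1 ∈ sigma(K)). (I - K) x = y is solvable iff y ⊥ ker((I - K)^*) = span{(-3, 1, 2, 3)}, i.e. iff -3y_1 + y_2 + 2y_3 + 3y_4 = 0. When solvable, the solutions are x = y + c·(1, 2, -2, 2), c arbitrary (ker(I - K) = span{(1, 2, -2, 2)}, dimension 1).

K has rank 1, so it is an outer product K = u v^T: every row of K is a multiple of one row vector. Reading off the entries, u = (1, 2, -2, 2) and v = (-3, 1, 2, 3) (row i of K equals u_i·v^T). A rank-one matrix u v^T satisfies K u = u (v·u) and kills the (3)-dimensional subspace v^⊥, so its characteristic polynomial is lambda^3 (lambda - v·u) with v·u = tr K = 1. Hence the eigenvalues of I - K are 1 (multiplicity 3) and 1 - (1) = 0, so det(I - K) = 0. (Direct check: I - K =
[[4, -1, -2, -3],
 [6, -1, -4, -6],
 [-6, 2, 5, 6],
 [6, -2, -4, -5]]
has determinant 0.) So 1 is an eigenvalue of K and (I - K) is not invertible. The finite-dimensional Fredholm alternative says: either (I - K) is invertible, or ker(I - K) ≠ {0} and then range(I - K) = ker((I - K)^*)^⊥, with dim ker(I - K) = dim ker((I - K)^*). We are in the second case, so we need both kernels. Kernel of I - K: (I - K) u = u - u (v·u) = u - u = 0, so ker(I - K) = span{u} = span{(1, 2, -2, 2)} (it is exactly 1-dimensional because rank(I - K) = 3). Kernel of the adjoint: K is real, so (I - K)^* = I - K^T = I - v u^T, and (I - v u^T) v = v - v (u·v) = 0; hence ker((I - K)^*) = span{v} = span{(-3, 1, 2, 3)}. Therefore (I - K) x = y is solvable iff <y, v> = 0, i.e. iff -3y_1 + y_2 + 2y_3 + 3y_4 = 0. When this holds, K y = u (v·y) = 0, so (I - K) y = y and x = y is a particular solution; the full solution set is the line x = y + c·u = y + c·(1, 2, -2, 2), c ∈ C.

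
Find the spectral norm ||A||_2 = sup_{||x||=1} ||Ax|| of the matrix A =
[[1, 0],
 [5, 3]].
||A||_2 = sqrt((35 + sqrt(1189))/2) ≈ 5.8941 (= sqrt(largest eigenvalue of A^T A))

||A||_2 = sigma_max(A) = sqrt(lambda_max(A^T A)). Form the symmetric matrix M = A^T A =
[[26, 15],
 [15, 9]].
Its characteristic polynomial (trace, determinant of M give the coefficients) is
  p(λ) = det(λ I - M) = λ^2 - 35λ + 9.
For λ^2 - 35λ + 9 the discriminant is 1189. It is nonnegative but not a perfect square, so the roots are real and irrational: λ = (35 ± sqrt(1189))/2 ≈ 34.7409, 0.2591.
So the eigenvalues of A^T A are ≈ 0.2591, 34.7409 (all ≥ 0, as they must be for A^T A). The largest is λ_max = (35 + sqrt(1189))/2 ≈ 34.7409, hence ||A||_2 = sqrt(λ_max) = sqrt((35 + sqrt(1189))/2) ≈ 5.8941.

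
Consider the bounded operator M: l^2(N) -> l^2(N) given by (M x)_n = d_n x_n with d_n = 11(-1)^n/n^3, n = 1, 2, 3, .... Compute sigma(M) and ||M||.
sigma(M) = {11(-1)^n/n^3 : n ≥ 1} ∪ {0}; ||M|| = 11

A bounded diagonal operator on l^2 with diagonal entries d_n has spectrum equal to the closure of {d_n : n ≥ 1}: every d_n is an eigenvalue (with eigenvector e_n), so {d_n} ⊂ sigma(M); the spectrum is closed, so its closure is too; and for lambda not in the closure, (M - lambda I) has bounded inverse (the diagonal entries 1/(d_n - lambda) are bounded). For our sequence d_n = 11(-1)^n/n^3, n = 1, 2, 3, ...:
  - {d_n} = {11(-1)^n/n^3 : n ≥ 1}; the only limit point is 0
  - closure = {11(-1)^n/n^3 : n ≥ 1} ∪ {0}
For the norm: a diagonal operator has ||M|| = sup_n |d_n|. Here |d_n| = 11/n^3 is decreasing, so sup_n |d_n| = |d_1| = 11. So ||M|| = 11.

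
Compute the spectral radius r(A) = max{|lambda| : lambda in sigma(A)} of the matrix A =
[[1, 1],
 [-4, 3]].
r(A) = sqrt(7) ≈ 2.6458

The eigenvalues of A are the roots of its characteristic polynomial. With M = A (coefficients from the trace and determinant):
  p(λ) = det(λ I - M) = λ^2 - 4λ + 7.
For λ^2 - 4λ + 7 the discriminant is -12. It is negative, so the roots are the complex-conjugate pair λ = 2 ± (sqrt(12)/2) i ≈ 2 ± 1.7321i. For a conjugate pair the product of the roots equals the constant term, so |λ|^2 = 7 and |λ| = sqrt(7) ≈ 2.6458.
Thus the eigenvalues (to 4 decimals) are 2 ± 1.7321i (modulus 2.6458). The spectral radius is the largest modulus: r(A) = sqrt(7) ≈ 2.6458. (Cross-check: r(A) ≤ ||A||_2 ≈ 5.0043; equality holds whenever A is normal, though it can also hold for some non-normal A.)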